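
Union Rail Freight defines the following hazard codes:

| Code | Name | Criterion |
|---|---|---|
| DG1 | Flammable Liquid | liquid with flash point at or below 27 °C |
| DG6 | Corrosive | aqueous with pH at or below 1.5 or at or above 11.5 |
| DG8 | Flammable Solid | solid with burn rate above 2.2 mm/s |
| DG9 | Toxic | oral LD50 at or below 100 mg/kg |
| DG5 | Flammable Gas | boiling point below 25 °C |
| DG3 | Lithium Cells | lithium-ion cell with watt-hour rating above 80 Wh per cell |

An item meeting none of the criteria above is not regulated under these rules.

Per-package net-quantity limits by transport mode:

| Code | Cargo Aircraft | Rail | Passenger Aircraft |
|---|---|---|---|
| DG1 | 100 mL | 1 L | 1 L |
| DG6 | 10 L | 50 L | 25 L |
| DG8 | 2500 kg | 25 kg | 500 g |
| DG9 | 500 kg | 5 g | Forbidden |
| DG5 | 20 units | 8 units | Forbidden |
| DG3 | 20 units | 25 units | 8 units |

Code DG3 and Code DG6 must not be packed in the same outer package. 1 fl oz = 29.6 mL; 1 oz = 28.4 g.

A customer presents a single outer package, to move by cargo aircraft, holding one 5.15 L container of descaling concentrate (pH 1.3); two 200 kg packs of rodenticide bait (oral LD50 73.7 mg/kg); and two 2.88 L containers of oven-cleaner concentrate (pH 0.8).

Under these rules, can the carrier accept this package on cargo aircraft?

The descaling concentrate has pH 1.3, which is ≤ 1.5, so it is Code DG6 (Corrosive).
Rodenticide bait: oral LD50 73.7 mg/kg ≤ 100 mg/kg → Code DG9 (Toxic).
With pH 0.8 (≤ 1.5), the oven-cleaner concentrate falls in Code DG6.
Code DG6 net quantity: 5.15 L + (two 2.88 L containers = 5.76 L) = 10.91 L.
10.91 L exceeds the cargo aircraft limit of 10 L for Code DG6.
Code DG9 quantity: two 200 kg packs = 400 kg.
That is within the Code DG9 cargo aircraft limit of 500 kg.
The segregation rule (Code DG3 with Code DG6) does not apply to Code DG6 with Code DG9.

No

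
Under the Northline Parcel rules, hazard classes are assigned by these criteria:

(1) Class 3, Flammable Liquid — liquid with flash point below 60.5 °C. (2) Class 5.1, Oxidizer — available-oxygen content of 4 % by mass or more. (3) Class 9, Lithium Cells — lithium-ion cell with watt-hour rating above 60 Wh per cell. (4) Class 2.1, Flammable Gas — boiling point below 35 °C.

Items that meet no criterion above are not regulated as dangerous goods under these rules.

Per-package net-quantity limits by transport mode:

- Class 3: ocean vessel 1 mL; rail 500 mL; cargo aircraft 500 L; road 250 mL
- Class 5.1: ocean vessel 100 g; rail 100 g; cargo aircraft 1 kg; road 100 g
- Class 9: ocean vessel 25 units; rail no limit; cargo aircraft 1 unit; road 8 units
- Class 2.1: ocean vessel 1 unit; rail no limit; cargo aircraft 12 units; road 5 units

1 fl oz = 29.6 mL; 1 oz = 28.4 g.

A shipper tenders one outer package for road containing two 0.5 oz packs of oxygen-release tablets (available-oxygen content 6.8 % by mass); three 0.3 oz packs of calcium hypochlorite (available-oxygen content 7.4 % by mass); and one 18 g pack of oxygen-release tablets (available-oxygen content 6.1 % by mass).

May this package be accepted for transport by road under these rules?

Yes

Available-oxygen content 6.8 % by mass meets the Class 5.1 criterion (Oxidizer), so the oxygen-release tablets are Class 5.1.
Calcium hypochlorite: available-oxygen content 7.4 % by mass ≥ 4 % by mass → Class 5.1 (Oxidizer).
The oxygen-release tablets have available-oxygen content 6.1 % by mass, which is ≥ 4 % by mass, so they are Class 5.1 (Oxidizer).
Class 5.1 net quantity: (two 0.5 oz packs = 28.4 g) + (three 0.3 oz packs = 25.56 g) + 18 g = 71.96 g.
71.96 g ≤ 100 g (road limit, Class 5.1) — within limit.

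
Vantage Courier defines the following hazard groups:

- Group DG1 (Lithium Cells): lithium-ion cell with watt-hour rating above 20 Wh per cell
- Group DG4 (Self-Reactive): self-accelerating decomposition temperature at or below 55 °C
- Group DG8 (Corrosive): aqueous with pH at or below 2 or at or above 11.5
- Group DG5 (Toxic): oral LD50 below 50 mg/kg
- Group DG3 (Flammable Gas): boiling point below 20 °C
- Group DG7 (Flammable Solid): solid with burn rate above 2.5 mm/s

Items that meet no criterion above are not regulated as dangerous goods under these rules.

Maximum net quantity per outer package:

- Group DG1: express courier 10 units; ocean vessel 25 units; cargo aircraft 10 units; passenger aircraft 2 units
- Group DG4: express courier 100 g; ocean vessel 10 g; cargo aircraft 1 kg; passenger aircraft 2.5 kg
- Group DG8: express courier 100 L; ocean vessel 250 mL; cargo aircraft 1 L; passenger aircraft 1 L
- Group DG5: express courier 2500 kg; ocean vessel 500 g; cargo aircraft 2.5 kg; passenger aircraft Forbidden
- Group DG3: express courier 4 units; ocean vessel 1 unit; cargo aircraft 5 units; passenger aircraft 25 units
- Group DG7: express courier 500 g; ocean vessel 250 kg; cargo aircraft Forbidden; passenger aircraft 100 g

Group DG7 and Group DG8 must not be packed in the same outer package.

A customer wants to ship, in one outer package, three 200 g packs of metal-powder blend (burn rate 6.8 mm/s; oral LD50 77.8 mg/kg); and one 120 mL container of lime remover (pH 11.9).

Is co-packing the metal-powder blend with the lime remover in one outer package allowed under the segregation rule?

Burn rate 6.8 mm/s meets the Group DG7 criterion (Flammable Solid), so the metal-powder blend is Group DG7.
The lime remover has pH 11.9, which is ≥ 11.5, so it is Group DG8 (Corrosive).
Group DG7 and Group DG8 may not share an outer package.

No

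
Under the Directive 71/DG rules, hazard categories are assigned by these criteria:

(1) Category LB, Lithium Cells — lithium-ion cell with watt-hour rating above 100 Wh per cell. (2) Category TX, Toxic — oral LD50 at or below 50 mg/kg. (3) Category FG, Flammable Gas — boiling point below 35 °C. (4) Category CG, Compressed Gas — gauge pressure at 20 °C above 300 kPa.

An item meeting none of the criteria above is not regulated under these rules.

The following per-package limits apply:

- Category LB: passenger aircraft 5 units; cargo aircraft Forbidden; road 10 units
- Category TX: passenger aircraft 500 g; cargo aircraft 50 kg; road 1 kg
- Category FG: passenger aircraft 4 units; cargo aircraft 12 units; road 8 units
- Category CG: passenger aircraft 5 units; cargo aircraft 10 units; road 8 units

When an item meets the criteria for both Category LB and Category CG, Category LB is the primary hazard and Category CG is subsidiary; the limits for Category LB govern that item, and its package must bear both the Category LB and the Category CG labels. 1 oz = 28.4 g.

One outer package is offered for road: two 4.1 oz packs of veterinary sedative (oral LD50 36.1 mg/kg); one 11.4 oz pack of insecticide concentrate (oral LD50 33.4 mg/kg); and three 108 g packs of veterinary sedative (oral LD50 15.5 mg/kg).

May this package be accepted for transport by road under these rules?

The veterinary sedative has oral LD50 36.1 mg/kg, which is ≤ 50 mg/kg, so it is Category TX (Toxic).
The insecticide concentrate has oral LD50 33.4 mg/kg, which is ≤ 50 mg/kg, so it is Category TX (Toxic).
The veterinary sedative has oral LD50 15.5 mg/kg, which is ≤ 50 mg/kg, so it is Category TX (Toxic).
Total Category TX: (two 4.1 oz packs = 232.88 g) + (one 11.4 oz pack = 323.76 g) + (three 108 g packs = 324 g) = 880.64 g.
880.64 g ≤ 1 kg (road limit, Category TX) — within limit.

Yes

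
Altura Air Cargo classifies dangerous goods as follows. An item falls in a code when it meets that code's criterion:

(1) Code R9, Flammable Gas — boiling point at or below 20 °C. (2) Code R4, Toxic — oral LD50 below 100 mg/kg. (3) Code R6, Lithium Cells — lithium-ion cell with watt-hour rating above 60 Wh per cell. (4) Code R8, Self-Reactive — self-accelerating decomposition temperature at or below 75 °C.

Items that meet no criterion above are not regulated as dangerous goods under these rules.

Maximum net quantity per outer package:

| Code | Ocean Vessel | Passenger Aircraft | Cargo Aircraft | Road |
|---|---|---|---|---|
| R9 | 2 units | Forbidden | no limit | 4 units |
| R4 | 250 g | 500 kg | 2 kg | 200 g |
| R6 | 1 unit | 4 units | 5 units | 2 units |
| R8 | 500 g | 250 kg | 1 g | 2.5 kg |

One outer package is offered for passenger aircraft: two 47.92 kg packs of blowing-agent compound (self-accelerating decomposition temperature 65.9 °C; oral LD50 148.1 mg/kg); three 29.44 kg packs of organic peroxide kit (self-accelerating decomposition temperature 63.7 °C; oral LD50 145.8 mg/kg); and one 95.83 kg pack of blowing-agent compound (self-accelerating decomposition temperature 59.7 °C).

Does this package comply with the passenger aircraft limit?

With self-accelerating decomposition temperature 65.9 °C (≤ 75 °C), the blowing-agent compound falls in Code R8.
The organic peroxide kit has self-accelerating decomposition temperature 63.7 °C, which is ≤ 75 °C, so it is Code R8 (Self-Reactive).
The blowing-agent compound has self-accelerating decomposition temperature 59.7 °C, which is ≤ 75 °C, so it is Code R8 (Self-Reactive).
Code R8 net quantity: (two 47.92 kg packs = 95.84 kg) + (three 29.44 kg packs = 88.32 kg) + 95.83 kg = 279.99 kg.
279.99 kg > 250 kg (passenger aircraft limit, Code R8) — over the limit.

No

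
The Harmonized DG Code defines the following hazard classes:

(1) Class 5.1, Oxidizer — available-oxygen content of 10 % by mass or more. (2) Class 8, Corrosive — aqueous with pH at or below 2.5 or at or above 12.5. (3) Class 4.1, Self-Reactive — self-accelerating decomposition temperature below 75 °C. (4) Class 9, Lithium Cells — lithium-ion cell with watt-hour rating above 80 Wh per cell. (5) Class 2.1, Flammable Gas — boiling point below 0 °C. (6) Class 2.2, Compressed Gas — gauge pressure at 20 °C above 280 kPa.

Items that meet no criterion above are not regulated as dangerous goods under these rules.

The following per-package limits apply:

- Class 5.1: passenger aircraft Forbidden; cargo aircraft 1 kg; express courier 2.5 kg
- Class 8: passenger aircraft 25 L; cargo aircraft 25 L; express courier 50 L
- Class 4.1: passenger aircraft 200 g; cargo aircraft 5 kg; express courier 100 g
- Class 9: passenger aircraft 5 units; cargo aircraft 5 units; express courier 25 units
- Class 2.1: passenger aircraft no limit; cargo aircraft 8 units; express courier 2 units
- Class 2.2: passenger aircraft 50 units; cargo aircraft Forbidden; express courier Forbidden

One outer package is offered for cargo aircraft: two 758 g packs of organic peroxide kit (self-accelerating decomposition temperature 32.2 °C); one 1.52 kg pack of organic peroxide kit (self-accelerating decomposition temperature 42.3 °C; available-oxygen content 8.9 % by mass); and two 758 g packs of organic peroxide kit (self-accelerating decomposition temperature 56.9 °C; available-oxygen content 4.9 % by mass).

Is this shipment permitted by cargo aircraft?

Self-accelerating decomposition temperature 32.2 °C meets the Class 4.1 criterion (Self-Reactive), so the organic peroxide kit is Class 4.1.
With self-accelerating decomposition temperature 42.3 °C (< 75 °C), the organic peroxide kit falls in Class 4.1.
Organic peroxide kit: self-accelerating decomposition temperature 56.9 °C < 75 °C → Class 4.1 (Self-Reactive).
Total Class 4.1: (two 758 g packs = 1.516 kg) + 1.52 kg + (two 758 g packs = 1.516 kg) = 4.552 kg.
That is within the Class 4.1 cargo aircraft limit of 5 kg.

Yes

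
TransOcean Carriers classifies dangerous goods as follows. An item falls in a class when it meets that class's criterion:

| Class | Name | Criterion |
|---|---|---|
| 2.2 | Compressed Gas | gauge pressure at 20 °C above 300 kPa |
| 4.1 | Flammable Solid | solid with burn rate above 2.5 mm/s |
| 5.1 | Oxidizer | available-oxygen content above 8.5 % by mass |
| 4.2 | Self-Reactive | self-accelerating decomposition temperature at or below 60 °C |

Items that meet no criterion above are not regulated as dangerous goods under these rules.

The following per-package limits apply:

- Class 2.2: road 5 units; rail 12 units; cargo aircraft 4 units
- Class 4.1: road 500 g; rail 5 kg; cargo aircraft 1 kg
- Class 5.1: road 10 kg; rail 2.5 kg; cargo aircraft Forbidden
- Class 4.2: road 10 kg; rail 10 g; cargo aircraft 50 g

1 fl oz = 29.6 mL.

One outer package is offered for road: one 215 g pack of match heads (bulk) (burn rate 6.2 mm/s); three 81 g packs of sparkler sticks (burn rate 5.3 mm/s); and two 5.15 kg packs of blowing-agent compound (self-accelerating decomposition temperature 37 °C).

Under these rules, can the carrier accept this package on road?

No

Match heads (bulk): burn rate 6.2 mm/s > 2.5 mm/s → Class 4.1 (Flammable Solid).
The sparkler sticks have burn rate 5.3 mm/s, which is > 2.5 mm/s, so they are Class 4.1 (Flammable Solid).
Blowing-agent compound: self-accelerating decomposition temperature 37 °C ≤ 60 °C → Class 4.2 (Self-Reactive).
Class 4.2 quantity: two 5.15 kg packs = 10.3 kg.
10.3 kg exceeds the road limit of 10 kg for Class 4.2.
Total Class 4.1: 215 g + (three 81 g packs = 243 g) = 458 g.
458 g is within the road limit of 500 g for Class 4.1.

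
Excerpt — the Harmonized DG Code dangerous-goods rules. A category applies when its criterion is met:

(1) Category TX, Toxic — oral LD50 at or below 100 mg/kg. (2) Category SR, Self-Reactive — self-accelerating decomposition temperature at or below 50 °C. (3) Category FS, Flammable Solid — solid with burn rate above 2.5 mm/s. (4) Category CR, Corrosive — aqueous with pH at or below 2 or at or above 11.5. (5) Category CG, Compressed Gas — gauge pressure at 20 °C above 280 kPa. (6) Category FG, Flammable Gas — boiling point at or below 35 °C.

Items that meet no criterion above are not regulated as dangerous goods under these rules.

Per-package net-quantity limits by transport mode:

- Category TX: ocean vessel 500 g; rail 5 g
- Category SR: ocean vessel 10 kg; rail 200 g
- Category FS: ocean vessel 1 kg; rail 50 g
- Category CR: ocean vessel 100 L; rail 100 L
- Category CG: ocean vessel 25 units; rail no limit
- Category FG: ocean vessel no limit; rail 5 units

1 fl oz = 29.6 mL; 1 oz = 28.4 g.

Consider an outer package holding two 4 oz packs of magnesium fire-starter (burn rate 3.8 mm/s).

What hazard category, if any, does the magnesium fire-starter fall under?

Category FS

The magnesium fire-starter has burn rate 3.8 mm/s, which is > 2.5 mm/s, so it is Category FS (Flammable Solid).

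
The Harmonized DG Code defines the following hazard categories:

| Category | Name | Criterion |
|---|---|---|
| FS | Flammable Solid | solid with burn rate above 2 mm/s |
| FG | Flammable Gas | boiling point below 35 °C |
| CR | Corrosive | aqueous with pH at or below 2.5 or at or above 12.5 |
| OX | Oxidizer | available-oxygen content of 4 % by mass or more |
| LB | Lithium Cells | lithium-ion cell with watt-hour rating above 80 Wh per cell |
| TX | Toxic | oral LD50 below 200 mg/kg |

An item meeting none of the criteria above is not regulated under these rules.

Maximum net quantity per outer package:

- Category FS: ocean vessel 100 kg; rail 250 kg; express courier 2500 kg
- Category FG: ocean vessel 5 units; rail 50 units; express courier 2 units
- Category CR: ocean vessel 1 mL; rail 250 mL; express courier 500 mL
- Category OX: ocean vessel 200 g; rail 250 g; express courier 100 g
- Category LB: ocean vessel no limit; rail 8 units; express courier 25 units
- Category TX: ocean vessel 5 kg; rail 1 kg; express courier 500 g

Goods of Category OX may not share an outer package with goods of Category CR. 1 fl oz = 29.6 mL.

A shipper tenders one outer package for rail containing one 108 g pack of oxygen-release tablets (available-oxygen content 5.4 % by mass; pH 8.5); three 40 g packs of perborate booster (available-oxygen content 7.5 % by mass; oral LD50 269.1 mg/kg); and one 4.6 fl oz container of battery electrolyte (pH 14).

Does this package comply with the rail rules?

No

Available-oxygen content 5.4 % by mass meets the Category OX criterion (Oxidizer), so the oxygen-release tablets are Category OX.
Available-oxygen content 7.5 % by mass meets the Category OX criterion (Oxidizer), so the perborate booster is Category OX.
pH 14 meets the Category CR criterion (Corrosive), so the battery electrolyte is Category CR.
Total Category OX: 108 g + (three 40 g packs = 120 g) = 228 g.
228 g is within the rail limit of 250 g for Category OX.
Category CR quantity: one 4.6 fl oz container = 136.16 mL.
136.16 mL ≤ 250 mL (rail limit, Category CR) — within limit.
Category OX and Category CR may not share an outer package.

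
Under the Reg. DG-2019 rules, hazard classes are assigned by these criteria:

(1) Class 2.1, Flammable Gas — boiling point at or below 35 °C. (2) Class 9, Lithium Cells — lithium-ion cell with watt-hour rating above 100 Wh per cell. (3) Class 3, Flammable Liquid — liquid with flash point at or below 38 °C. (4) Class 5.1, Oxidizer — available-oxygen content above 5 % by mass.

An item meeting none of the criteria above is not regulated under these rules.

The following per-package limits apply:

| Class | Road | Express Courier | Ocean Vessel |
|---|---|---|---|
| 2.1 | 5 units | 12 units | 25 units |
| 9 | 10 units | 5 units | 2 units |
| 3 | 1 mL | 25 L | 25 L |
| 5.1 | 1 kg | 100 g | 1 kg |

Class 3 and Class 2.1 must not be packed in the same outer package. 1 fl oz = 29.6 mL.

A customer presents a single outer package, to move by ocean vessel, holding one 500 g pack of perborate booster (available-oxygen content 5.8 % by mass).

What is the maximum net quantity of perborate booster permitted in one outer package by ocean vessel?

With available-oxygen content 5.8 % by mass (> 5 % by mass), the perborate booster falls in Class 5.1.
The ocean vessel limit for Class 5.1 is 1 kg.

1 kg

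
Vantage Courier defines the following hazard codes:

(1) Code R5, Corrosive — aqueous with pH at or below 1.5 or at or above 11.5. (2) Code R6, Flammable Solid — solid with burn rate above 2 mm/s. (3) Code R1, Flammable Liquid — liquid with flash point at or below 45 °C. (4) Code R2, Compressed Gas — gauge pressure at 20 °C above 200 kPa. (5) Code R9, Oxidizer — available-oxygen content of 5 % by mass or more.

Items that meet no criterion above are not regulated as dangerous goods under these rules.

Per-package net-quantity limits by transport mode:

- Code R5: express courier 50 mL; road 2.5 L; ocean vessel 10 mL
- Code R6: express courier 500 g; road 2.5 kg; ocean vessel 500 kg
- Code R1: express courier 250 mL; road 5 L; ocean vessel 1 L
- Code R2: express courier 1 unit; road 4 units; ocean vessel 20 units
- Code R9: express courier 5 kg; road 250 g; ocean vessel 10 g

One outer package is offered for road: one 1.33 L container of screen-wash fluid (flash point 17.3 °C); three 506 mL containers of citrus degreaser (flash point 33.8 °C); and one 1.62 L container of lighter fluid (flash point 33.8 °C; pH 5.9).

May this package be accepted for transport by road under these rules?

Yes

The screen-wash fluid has flash point 17.3 °C, which is ≤ 45 °C, so it is Code R1 (Flammable Liquid).
The citrus degreaser has flash point 33.8 °C, which is ≤ 45 °C, so it is Code R1 (Flammable Liquid).
With flash point 33.8 °C (≤ 45 °C), the lighter fluid falls in Code R1.
Code R1 net quantity: 1.33 L + (three 506 mL containers = 1.518 L) + 1.62 L = 4.468 L.
4.468 L ≤ 5 L (road limit, Code R1) — within limit.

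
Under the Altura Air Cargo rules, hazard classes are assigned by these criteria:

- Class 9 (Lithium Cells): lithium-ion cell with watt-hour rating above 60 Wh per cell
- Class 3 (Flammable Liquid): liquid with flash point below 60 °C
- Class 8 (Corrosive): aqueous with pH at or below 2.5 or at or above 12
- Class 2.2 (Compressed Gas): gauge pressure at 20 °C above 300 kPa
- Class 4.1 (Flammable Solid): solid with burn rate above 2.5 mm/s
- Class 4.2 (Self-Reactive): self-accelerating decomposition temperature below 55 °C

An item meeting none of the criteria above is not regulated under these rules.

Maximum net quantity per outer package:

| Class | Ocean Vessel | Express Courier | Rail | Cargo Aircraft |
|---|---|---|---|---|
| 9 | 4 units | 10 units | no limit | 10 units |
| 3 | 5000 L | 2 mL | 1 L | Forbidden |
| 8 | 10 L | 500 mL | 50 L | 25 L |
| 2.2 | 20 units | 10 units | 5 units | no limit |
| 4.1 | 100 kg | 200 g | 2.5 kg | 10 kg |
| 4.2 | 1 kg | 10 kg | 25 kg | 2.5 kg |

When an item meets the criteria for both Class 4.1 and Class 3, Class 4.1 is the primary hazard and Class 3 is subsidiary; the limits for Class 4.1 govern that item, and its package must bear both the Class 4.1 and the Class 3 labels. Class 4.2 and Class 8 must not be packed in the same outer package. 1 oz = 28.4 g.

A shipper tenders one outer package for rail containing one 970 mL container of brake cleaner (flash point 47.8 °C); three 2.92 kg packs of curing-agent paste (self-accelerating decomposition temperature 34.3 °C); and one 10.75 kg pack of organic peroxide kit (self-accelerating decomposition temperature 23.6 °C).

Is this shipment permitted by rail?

Yes

With flash point 47.8 °C (< 60 °C), the brake cleaner falls in Class 3.
The curing-agent paste has self-accelerating decomposition temperature 34.3 °C, which is < 55 °C, so it is Class 4.2 (Self-Reactive).
With self-accelerating decomposition temperature 23.6 °C (< 55 °C), the organic peroxide kit falls in Class 4.2.
Total Class 4.2: (three 2.92 kg packs = 8.76 kg) + 10.75 kg = 19.51 kg.
19.51 kg is within the rail limit of 25 kg for Class 4.2.
Class 3 quantity: 970 mL.
That is within the Class 3 rail limit of 1 L.
The segregation rule (Class 4.2 with Class 8) does not apply to Class 4.2 with Class 3.
Every hazard class is within its rail limit and no segregation rule is violated.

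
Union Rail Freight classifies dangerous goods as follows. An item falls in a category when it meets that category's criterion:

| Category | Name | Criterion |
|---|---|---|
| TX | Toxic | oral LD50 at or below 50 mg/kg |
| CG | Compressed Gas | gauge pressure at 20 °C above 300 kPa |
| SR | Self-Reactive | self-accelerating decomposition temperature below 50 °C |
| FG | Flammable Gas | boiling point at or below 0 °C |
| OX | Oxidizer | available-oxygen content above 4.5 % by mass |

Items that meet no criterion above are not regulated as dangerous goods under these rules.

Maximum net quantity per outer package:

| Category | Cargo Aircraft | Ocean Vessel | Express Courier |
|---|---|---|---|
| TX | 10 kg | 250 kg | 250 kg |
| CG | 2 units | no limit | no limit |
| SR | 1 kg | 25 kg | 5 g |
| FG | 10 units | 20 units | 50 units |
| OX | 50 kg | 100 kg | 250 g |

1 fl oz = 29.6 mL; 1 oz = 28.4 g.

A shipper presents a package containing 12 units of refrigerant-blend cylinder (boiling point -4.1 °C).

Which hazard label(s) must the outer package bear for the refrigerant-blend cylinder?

Category FG

The refrigerant-blend cylinder has boiling point -4.1 °C, which is ≤ 0 °C, so it is Category FG (Flammable Gas).
Only the Category FG label is required.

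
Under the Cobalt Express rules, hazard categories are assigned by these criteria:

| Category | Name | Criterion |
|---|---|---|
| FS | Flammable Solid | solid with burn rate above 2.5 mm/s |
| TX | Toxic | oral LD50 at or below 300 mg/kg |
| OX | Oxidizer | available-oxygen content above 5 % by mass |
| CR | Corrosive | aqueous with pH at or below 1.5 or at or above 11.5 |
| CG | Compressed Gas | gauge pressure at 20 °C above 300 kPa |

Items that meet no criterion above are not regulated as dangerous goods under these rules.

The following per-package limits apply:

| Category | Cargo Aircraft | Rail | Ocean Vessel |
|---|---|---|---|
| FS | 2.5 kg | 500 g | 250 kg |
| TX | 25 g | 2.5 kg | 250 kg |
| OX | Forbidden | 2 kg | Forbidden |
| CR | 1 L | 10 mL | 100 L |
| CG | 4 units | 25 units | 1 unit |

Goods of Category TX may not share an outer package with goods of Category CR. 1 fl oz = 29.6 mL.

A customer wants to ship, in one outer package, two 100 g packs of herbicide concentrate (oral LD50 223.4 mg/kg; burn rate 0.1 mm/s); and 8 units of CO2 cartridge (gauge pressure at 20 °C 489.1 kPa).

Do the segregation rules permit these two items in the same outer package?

With oral LD50 223.4 mg/kg (≤ 300 mg/kg), the herbicide concentrate falls in Category TX.
Gauge pressure at 20 °C 489.1 kPa meets the Category CG criterion (Compressed Gas), so the CO2 cartridge is Category CG.
No segregation rule bars Category TX with Category CG.

Yes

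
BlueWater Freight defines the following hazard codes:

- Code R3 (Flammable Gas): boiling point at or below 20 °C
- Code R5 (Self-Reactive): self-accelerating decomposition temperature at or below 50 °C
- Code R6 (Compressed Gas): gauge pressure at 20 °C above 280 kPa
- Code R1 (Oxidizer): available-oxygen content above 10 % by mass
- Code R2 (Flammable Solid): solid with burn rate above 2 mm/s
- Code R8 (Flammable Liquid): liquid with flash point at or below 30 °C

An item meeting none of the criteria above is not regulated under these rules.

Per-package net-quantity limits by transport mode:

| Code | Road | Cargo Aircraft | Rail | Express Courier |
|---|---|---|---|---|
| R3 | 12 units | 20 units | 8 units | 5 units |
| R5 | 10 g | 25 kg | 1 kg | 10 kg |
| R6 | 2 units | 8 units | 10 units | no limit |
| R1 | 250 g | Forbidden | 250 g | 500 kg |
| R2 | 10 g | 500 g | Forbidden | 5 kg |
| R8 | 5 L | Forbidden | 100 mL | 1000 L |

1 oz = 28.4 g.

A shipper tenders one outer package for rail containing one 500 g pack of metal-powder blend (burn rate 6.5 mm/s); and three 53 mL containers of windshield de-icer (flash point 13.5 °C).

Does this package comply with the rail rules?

Burn rate 6.5 mm/s meets the Code R2 criterion (Flammable Solid), so the metal-powder blend is Code R2.
Windshield de-icer: flash point 13.5 °C ≤ 30 °C → Code R8 (Flammable Liquid).
Code R2 quantity: 500 g.
Code R2 is Forbidden by rail.
Code R8 quantity: three 53 mL containers = 159 mL.
159 mL > 100 mL (rail limit, Code R8) — over the limit.

No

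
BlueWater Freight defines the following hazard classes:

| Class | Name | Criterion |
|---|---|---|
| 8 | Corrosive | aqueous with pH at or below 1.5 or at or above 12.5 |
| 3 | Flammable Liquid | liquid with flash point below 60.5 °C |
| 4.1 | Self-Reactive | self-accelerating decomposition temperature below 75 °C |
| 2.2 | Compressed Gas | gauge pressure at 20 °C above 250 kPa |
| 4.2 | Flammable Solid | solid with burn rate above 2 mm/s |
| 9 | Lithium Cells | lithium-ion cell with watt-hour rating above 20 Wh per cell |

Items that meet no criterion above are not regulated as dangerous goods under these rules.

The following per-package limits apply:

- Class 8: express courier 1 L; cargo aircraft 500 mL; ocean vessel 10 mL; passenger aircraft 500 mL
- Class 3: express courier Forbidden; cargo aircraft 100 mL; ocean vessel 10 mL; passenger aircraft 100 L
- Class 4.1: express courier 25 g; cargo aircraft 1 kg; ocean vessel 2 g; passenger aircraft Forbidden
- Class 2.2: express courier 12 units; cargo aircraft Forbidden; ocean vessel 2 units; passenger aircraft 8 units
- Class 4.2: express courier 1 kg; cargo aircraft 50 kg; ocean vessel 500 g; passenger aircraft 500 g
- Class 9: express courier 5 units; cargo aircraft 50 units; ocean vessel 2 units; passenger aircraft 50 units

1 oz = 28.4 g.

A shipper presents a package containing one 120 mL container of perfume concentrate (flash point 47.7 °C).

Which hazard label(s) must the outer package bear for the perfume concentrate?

Flash point 47.7 °C meets the Class 3 criterion (Flammable Liquid), so the perfume concentrate is Class 3.
Only the Class 3 label is required.

Class 3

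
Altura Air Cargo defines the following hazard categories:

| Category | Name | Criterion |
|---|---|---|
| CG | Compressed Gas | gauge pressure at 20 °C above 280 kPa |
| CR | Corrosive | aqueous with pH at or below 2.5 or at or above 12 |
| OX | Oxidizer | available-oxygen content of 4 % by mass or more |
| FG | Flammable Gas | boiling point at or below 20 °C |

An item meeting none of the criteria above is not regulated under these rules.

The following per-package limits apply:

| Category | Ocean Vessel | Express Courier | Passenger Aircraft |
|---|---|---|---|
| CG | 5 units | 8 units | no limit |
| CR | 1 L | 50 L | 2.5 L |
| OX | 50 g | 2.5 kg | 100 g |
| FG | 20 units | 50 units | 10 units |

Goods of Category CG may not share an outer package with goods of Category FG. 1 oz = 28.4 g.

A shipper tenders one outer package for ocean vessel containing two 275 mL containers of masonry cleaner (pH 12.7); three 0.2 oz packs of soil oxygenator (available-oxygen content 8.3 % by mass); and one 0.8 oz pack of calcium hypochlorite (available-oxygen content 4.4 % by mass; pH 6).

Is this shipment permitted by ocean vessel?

Masonry cleaner: pH 12.7 ≥ 12 → Category CR (Corrosive).
Available-oxygen content 8.3 % by mass meets the Category OX criterion (Oxidizer), so the soil oxygenator is Category OX.
With available-oxygen content 4.4 % by mass (≥ 4 % by mass), the calcium hypochlorite falls in Category OX.
Total Category OX: (three 0.2 oz packs = 17.04 g) + (one 0.8 oz pack = 22.72 g) = 39.76 g.
39.76 g is within the ocean vessel limit of 50 g for Category OX.
Category CR quantity: two 275 mL containers = 550 mL.
550 mL ≤ 1 L (ocean vessel limit, Category CR) — within limit.
The segregation rule (Category CG with Category FG) does not apply to Category OX with Category CR.
Every hazard category is within its ocean vessel limit and no segregation rule is violated.

Yes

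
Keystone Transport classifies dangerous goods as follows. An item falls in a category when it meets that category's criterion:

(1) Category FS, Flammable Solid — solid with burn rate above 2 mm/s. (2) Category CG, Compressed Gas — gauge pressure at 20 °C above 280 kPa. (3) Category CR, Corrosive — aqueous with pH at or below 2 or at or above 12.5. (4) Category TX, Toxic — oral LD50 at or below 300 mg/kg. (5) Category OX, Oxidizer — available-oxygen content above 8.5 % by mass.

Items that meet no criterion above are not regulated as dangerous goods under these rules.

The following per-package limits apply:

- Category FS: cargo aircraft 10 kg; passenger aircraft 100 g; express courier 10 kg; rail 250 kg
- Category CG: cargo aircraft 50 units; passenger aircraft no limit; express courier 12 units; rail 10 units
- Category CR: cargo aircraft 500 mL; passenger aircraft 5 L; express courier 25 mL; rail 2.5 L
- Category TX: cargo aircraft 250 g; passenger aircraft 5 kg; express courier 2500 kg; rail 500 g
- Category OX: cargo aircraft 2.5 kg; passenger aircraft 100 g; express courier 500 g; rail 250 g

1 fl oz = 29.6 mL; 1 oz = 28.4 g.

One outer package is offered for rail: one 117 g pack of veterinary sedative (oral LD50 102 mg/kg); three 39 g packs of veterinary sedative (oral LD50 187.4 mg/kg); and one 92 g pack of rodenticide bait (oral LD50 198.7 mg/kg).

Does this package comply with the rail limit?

With oral LD50 102 mg/kg (≤ 300 mg/kg), the veterinary sedative falls in Category TX.
Oral LD50 187.4 mg/kg meets the Category TX criterion (Toxic), so the veterinary sedative is Category TX.
The rodenticide bait has oral LD50 198.7 mg/kg, which is ≤ 300 mg/kg, so it is Category TX (Toxic).
Category TX net quantity: 117 g + (three 39 g packs = 117 g) + 92 g = 326 g.
326 g is within the rail limit of 500 g for Category TX.

Yes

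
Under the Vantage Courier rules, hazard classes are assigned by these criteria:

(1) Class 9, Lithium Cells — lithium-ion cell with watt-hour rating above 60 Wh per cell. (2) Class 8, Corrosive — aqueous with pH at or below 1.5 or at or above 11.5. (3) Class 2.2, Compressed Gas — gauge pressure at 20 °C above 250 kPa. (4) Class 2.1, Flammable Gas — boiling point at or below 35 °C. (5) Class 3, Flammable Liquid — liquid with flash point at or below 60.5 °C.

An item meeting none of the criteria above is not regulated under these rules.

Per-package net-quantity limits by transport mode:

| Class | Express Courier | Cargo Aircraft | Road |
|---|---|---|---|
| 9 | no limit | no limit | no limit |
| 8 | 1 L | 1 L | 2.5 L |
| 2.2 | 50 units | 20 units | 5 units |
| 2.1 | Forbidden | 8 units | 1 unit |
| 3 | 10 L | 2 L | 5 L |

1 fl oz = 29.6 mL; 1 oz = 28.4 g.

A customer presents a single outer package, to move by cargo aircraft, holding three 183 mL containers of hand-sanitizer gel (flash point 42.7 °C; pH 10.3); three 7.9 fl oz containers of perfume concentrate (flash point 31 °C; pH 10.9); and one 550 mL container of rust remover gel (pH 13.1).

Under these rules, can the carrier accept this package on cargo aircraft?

Hand-sanitizer gel: flash point 42.7 °C ≤ 60.5 °C → Class 3 (Flammable Liquid).
Perfume concentrate: flash point 31 °C ≤ 60.5 °C → Class 3 (Flammable Liquid).
pH 13.1 meets the Class 8 criterion (Corrosive), so the rust remover gel is Class 8.
Total Class 3: (three 183 mL containers = 549 mL) + (three 7.9 fl oz containers = 701.52 mL) = 1250.52 mL.
That is within the Class 3 cargo aircraft limit of 2 L.
Class 8 quantity: 550 mL.
That is within the Class 8 cargo aircraft limit of 1 L.
Every hazard class is within its cargo aircraft limit and no segregation rule is violated.

Yes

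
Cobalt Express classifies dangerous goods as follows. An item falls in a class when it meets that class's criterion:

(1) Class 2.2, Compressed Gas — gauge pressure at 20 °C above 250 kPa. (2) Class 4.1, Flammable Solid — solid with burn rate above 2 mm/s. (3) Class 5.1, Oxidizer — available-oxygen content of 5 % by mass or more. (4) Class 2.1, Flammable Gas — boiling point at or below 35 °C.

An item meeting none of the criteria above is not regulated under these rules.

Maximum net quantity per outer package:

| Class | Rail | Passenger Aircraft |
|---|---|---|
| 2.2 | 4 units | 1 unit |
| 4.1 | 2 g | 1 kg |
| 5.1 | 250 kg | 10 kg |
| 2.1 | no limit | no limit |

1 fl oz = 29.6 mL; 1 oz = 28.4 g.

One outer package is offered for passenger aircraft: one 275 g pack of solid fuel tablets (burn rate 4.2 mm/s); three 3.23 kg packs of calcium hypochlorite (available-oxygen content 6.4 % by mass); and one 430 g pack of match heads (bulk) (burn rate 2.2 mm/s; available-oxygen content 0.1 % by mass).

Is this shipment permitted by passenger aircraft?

Yes

The solid fuel tablets have burn rate 4.2 mm/s, which is > 2 mm/s, so they are Class 4.1 (Flammable Solid).
Available-oxygen content 6.4 % by mass meets the Class 5.1 criterion (Oxidizer), so the calcium hypochlorite is Class 5.1.
Match heads (bulk): burn rate 2.2 mm/s > 2 mm/s → Class 4.1 (Flammable Solid).
Class 4.1 net quantity: 275 g + 430 g = 705 g.
705 g is within the passenger aircraft limit of 1 kg for Class 4.1.
Class 5.1 quantity: three 3.23 kg packs = 9.69 kg.
9.69 kg is within the passenger aircraft limit of 10 kg for Class 5.1.
Every hazard class is within its passenger aircraft limit and no segregation rule is violated.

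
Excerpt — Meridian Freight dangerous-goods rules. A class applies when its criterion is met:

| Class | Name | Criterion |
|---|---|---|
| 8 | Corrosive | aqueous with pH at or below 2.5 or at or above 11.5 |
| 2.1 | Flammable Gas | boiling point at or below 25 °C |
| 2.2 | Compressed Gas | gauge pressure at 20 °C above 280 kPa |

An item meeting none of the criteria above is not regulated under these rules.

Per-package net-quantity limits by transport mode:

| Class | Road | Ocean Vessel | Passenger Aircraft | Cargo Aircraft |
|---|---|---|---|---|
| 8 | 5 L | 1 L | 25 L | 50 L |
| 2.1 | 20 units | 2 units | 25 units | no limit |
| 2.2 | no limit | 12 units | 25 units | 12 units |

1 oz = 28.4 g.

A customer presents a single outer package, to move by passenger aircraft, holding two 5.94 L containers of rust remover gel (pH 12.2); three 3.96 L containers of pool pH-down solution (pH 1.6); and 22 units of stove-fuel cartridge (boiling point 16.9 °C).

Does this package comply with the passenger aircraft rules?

Yes

The rust remover gel has pH 12.2, which is ≥ 11.5, so it is Class 8 (Corrosive).
Pool pH-down solution: pH 1.6 ≤ 2.5 → Class 8 (Corrosive).
Boiling point 16.9 °C meets the Class 2.1 criterion (Flammable Gas), so the stove-fuel cartridge is Class 2.1.
Class 2.1 quantity: 22 units.
That is within the Class 2.1 passenger aircraft limit of 25 units.
Total Class 8: (two 5.94 L containers = 11.88 L) + (three 3.96 L containers = 11.88 L) = 23.76 L.
23.76 L ≤ 25 L (passenger aircraft limit, Class 8) — within limit.
Every hazard class is within its passenger aircraft limit and no segregation rule is violated.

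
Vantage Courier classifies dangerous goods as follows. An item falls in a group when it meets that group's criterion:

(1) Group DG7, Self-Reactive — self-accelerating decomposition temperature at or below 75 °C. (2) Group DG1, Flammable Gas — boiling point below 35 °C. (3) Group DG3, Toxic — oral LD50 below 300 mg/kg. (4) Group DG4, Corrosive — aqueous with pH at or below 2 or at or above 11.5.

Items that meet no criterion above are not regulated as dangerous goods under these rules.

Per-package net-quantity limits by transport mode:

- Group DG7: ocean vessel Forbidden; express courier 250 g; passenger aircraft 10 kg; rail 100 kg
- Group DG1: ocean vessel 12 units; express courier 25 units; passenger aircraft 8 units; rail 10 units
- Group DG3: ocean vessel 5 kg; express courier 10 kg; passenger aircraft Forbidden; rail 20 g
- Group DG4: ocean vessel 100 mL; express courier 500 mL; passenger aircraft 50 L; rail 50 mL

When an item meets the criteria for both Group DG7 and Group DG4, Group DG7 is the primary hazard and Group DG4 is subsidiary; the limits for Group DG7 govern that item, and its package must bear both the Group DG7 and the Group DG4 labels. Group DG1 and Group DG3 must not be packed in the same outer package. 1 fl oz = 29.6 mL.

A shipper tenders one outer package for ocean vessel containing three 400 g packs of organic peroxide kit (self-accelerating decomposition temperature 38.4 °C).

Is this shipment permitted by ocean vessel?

Self-accelerating decomposition temperature 38.4 °C meets the Group DG7 criterion (Self-Reactive), so the organic peroxide kit is Group DG7.
Group DG7 quantity: three 400 g packs = 1.2 kg.
Group DG7 is Forbidden by ocean vessel.

No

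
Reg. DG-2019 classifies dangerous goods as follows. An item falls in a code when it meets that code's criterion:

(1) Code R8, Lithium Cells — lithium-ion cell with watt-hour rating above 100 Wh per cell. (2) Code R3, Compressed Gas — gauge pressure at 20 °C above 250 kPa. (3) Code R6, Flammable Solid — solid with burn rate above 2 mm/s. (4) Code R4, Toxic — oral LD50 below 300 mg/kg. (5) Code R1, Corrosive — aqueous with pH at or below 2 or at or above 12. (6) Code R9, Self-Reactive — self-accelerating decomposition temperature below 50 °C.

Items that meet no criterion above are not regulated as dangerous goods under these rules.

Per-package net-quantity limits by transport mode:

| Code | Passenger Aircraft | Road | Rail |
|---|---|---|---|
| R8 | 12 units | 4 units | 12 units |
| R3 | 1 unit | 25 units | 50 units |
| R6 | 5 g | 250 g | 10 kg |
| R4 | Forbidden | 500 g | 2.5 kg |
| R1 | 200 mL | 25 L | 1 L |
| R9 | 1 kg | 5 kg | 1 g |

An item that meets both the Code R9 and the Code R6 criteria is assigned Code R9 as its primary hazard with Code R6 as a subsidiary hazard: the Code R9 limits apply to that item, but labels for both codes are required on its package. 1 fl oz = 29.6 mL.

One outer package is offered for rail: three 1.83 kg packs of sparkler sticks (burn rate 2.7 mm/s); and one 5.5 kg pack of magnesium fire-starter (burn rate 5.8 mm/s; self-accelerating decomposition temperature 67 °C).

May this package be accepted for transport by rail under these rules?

Burn rate 2.7 mm/s meets the Code R6 criterion (Flammable Solid), so the sparkler sticks are Code R6.
With burn rate 5.8 mm/s (> 2 mm/s), the magnesium fire-starter falls in Code R6.
Total Code R6: (three 1.83 kg packs = 5.49 kg) + 5.5 kg = 10.99 kg.
10.99 kg exceeds the rail limit of 10 kg for Code R6.

No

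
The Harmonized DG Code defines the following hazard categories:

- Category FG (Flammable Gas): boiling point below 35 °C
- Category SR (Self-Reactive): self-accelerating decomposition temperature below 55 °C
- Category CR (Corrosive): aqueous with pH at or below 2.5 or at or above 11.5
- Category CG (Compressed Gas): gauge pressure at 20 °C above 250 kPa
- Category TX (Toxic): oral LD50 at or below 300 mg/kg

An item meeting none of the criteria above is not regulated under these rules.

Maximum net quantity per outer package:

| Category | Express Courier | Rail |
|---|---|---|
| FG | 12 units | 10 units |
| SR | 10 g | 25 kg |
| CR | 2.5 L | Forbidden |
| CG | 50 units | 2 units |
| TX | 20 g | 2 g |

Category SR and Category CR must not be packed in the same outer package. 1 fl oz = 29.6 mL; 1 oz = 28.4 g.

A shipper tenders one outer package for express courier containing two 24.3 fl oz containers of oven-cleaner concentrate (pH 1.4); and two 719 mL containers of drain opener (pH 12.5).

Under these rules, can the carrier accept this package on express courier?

With pH 1.4 (≤ 2.5), the oven-cleaner concentrate falls in Category CR.
With pH 12.5 (≥ 11.5), the drain opener falls in Category CR.
Total Category CR: (two 24.3 fl oz containers = 1438.56 mL) + (two 719 mL containers = 1.438 L) = 2876.56 mL.
2876.56 mL exceeds the express courier limit of 2.5 L for Category CR.

No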